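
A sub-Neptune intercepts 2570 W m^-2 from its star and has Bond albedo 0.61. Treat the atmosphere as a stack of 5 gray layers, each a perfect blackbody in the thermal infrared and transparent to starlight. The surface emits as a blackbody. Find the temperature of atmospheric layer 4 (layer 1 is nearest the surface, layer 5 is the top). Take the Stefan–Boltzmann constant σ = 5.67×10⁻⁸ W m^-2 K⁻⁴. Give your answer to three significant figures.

OLR = S(1−α)/4 = 250.6 W m^-2; the top layer radiates at T_e = 257.8 K.
In the N-layer model, layer k (counted from the surface) has T_k = (N+1−k)^(1/4)·T_e.
T_4 = (2)^(1/4)·257.8 = 306.6 K.

307 K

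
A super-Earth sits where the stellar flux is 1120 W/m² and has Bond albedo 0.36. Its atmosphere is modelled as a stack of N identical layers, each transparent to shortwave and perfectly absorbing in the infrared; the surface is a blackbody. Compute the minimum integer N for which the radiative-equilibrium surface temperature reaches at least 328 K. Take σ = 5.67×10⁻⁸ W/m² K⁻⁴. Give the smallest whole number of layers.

OLR = S(1−α)/4 = 179.2 W/m²; the top layer radiates at T_e = 237.1 K.
Need (N+1)T_e⁴ ≥ T_s⁴, i.e. N+1 ≥ (328/237.1)⁴ = 3.662.
So N ≥ 2.662; the smallest integer is N = 3.

3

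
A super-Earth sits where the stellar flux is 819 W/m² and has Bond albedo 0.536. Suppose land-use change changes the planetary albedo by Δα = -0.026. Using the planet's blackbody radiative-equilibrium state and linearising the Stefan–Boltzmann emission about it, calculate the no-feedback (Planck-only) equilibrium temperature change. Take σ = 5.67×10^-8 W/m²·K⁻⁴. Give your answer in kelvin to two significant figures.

The baseline emission temperature is T_e = 202.3 K.
TOA radiative forcing: ΔF = −S·Δα/4 = −819.0·(-0.026)/4 = 5.324 W/m².
Planck response: λ_P = 4σT_e³ = 4·5.67×10⁻⁸·(202.3)³ = 1.878 W/m²/K.
Hence the no-feedback warming is ΔF/(4σT_e³) = 2.83 K.

2.8 K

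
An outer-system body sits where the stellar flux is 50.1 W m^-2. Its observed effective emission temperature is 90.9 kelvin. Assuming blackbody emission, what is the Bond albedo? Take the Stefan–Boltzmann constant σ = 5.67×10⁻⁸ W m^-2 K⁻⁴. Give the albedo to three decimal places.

Rearranging the radiative balance, α = 1 − 4σT⁴/S.
σT⁴ = 3.871 W m^-2, so 4σT⁴ = 15.48 W m^-2.
1−α = 15.48/50.10 = 0.3091, so α = 0.6909.

0.691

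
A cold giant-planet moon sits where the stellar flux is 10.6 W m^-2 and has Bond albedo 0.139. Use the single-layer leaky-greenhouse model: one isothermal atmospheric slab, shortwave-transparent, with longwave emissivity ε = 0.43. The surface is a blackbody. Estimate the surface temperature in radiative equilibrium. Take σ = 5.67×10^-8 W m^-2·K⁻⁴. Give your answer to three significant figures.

At the top of the atmosphere, σT_e⁴ = S(1−α)/4 = 2.282 W m^-2, giving T_e = 79.65 K.
Surface balance with a leaky layer gives σT_s⁴ = σT_e⁴·2/(2−ε), so T_s = T_e·[2/(2−0.43)]^(1/4) = 84.62 K.

84.6 K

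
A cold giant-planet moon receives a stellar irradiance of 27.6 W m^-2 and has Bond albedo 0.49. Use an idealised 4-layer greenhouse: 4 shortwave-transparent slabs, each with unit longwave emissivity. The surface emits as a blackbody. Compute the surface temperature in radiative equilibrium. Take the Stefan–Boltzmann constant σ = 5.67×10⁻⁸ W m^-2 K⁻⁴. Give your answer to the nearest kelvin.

133 K

OLR = S(1−α)/4 = 3.519 W m^-2; the top layer radiates at T_e = 88.76 K.
For an N-layer opaque stack, T_s⁴ = (N+1)T_e⁴, hence T_s = (5)^(1/4)×88.76 K = 132.7 K.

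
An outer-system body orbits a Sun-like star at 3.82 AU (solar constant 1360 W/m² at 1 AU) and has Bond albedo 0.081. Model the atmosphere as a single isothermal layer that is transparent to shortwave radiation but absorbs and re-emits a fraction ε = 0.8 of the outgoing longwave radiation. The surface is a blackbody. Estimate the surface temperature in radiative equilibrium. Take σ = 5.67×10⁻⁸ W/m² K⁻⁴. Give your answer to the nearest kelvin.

158 K

Irradiance scales as 1/d², so S = 1360 W/m² × (1/3.82)² = 93.20 W/m².
The planet radiates to space at T_e = [S(1−α)/(4σ)]^(1/4) = 139.4 K.
The surface balance (absorbed SW + ε·downward IR = σT_s⁴) with T_a⁴ = T_s⁴/2 reduces to T_s = T_e·[2/(2−ε)]^¼ = 158.4 K.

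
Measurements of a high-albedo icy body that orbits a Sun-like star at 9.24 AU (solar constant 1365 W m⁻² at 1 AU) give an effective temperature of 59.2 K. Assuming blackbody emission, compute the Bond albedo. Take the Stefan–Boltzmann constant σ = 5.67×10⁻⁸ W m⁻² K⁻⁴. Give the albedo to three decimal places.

0.826

Flux at the orbit: S = 1365/(9.24)² = 15.99 W m⁻².
Rearranging the radiative balance, α = 1 − 4σT⁴/S.
σT⁴ = 0.6964 W m⁻², so 4σT⁴ = 2.786 W m⁻².
Hence α = 1 − 2.786/15.99 = 0.8258.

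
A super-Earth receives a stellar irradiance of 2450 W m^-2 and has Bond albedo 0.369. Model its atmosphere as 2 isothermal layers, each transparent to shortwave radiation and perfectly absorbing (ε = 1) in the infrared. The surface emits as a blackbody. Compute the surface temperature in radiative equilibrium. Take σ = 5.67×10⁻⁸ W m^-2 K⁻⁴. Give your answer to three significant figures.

378 K

The effective emission temperature is T_e = [S(1−α)/(4σ)]^¼ = 287.3 K.
Layer-by-layer balance gives σT_s⁴ = (N+1)σT_e⁴, so T_s = 3^¼·287.3 = 378.2 K.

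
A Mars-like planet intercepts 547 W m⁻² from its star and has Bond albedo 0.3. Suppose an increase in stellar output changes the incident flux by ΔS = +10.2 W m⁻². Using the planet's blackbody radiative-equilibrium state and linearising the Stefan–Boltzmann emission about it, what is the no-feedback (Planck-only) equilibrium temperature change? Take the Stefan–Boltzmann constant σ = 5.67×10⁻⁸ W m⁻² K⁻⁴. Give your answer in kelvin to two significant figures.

0.94 K

Unperturbed T_e = [547.0·(1−0.3)/(4σ)]^¼ = 202.7 K.
Only a fraction (1−α) is absorbed and it's spread over 4πR², so ΔF = (1−α)ΔS/4 = 1.785 W m⁻².
Planck response: λ_P = 4σT_e³ = 4·5.67×10⁻⁸·(202.7)³ = 1.889 W m⁻²/K.
So ΔT₀ = 1.785/1.889 = 0.945 K.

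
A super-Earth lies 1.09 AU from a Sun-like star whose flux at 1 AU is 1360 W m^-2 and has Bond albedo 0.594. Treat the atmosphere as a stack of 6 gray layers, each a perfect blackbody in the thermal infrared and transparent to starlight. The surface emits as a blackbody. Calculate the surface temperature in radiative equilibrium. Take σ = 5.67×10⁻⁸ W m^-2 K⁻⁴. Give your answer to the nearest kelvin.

By the inverse-square law, S = 1360/1.09² = 1145 W m^-2.
Top-of-atmosphere balance: σT_e⁴ = S(1−α)/4 = 116.2 W m^-2 → T_e = 212.8 K.
For an N-layer opaque stack, T_s⁴ = (N+1)T_e⁴, hence T_s = (7)^(1/4)×212.8 K = 346.1 K.

346 K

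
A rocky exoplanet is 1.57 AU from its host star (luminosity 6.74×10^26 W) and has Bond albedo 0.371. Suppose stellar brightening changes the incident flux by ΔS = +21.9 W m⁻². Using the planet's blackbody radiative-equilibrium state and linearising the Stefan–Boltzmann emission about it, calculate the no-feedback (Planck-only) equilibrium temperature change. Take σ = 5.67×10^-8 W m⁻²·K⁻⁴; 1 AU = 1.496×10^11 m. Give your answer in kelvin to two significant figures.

1.3 kelvin

d = 1.57 × 1.496×10^11 m = 2.349×10^11 m.
Flux at the orbit: S = L/(4πd²) = 6.74×10^26/(4π·(2.35×10^11)²) = 972.3 W m⁻².
Unperturbed T_e = [972.3·(1−0.371)/(4σ)]^¼ = 227.9 K.
Only a fraction (1−α) is absorbed and it's spread over 4πR², so ΔF = (1−α)ΔS/4 = 3.444 W m⁻².
Planck response: λ_P = 4σT_e³ = 4·5.67×10⁻⁸·(227.9)³ = 2.684 W m⁻²/K.
So ΔT₀ = 3.444/2.684 = 1.28 K.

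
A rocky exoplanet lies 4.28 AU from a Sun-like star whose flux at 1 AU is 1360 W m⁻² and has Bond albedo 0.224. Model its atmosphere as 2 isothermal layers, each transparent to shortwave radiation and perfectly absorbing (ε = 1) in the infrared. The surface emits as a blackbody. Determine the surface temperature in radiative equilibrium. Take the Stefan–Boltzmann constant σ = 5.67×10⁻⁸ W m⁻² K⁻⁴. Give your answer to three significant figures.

166 K

Irradiance scales as 1/d², so S = 1360 W m⁻² × (1/4.28)² = 74.24 W m⁻².
OLR = S(1−α)/4 = 14.40 W m⁻²; the top layer radiates at T_e = 126.2 K.
Layer-by-layer balance gives σT_s⁴ = (N+1)σT_e⁴, so T_s = 3^¼·126.2 = 166.1 K.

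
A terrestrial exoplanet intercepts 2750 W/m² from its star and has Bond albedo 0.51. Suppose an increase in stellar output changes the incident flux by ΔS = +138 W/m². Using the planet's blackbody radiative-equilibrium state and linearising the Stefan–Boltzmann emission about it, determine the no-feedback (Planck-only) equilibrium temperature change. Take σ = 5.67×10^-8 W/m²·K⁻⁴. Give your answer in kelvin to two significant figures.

Reference equilibrium: T_e = [S(1−α)/(4σ)]^(1/4) = 277.6 K.
TOA radiative forcing: ΔF = (1−α)ΔS/4 = 0.49·(+138)/4 = 16.91 W/m².
Linearising σT⁴ gives d(σT⁴)/dT = 4σT_e³ = 4.854 W/m² per K.
So ΔT₀ = 16.91/4.854 = 3.48 K.

3.5 kelvin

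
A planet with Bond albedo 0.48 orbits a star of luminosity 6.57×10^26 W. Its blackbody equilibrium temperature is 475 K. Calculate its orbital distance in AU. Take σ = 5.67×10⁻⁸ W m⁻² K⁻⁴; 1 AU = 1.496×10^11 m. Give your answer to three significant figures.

Required flux: S = 4σT⁴/(1−α) = 22200 W m⁻².
From L = 4πd²S, d = √(6.57×10^26/(4π·22200)) = 4.853×10^10 m = 0.3244 AU.

0.324 AU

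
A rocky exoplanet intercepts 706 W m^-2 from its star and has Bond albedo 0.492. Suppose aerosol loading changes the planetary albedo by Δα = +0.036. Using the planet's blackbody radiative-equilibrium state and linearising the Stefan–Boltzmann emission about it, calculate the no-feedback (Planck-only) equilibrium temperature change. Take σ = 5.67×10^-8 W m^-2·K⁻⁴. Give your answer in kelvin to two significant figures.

Reference equilibrium: T_e = [S(1−α)/(4σ)]^(1/4) = 199.4 K.
ΔF = −(S/4)Δα = −(706.0/4)×(+0.036) = -6.354 W m^-2.
Linearising σT⁴ gives d(σT⁴)/dT = 4σT_e³ = 1.799 W m^-2 per K.
Hence the no-feedback warming is ΔF/(4σT_e³) = -3.53 K.

-3.5 kelvin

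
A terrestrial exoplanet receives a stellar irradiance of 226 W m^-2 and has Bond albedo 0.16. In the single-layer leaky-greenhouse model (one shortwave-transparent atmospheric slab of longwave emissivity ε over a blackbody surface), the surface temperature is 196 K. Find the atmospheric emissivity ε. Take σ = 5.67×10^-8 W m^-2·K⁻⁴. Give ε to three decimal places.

0.866

Effective temperature: T_e = [S(1−α)/(4σ)]^(1/4) = 170.1 K.
Since (2−ε)/2 = (T_e/T_s)⁴ = 0.5672, ε = 0.8656.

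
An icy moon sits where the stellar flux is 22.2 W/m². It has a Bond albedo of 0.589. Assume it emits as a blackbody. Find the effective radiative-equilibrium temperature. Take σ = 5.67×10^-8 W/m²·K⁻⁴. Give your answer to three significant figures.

79.6 K

Averaging over the sphere, the absorbed flux is S(1−α)/4 = 2.281 W/m².
Set σT⁴ = 2.281 → T = (2.281/σ)^(1/4) = 79.64 K.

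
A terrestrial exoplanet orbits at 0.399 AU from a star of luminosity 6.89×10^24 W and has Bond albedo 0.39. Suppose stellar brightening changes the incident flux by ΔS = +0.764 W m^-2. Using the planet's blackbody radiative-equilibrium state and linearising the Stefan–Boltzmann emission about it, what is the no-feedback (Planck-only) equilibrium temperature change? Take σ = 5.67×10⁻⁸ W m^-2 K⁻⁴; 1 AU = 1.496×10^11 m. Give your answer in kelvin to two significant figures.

0.18 K

Orbital distance: d = 0.399 AU = 5.969×10^10 m.
Spreading L over a sphere of radius d: S = 6.89×10^24/(4π·5.97×10^10²) = 153.9 W m^-2.
Unperturbed T_e = [153.9·(1−0.39)/(4σ)]^¼ = 142.6 K.
ΔF = Δ[S(1−α)]/4 = (1−0.39)·+0.764/4 = 0.1165 W m^-2.
Planck response: λ_P = 4σT_e³ = 4·5.67×10⁻⁸·(142.6)³ = 0.6581 W m^-2/K.
ΔT₀ = ΔF/λ_P = 0.1165/0.6581 = 0.177 K.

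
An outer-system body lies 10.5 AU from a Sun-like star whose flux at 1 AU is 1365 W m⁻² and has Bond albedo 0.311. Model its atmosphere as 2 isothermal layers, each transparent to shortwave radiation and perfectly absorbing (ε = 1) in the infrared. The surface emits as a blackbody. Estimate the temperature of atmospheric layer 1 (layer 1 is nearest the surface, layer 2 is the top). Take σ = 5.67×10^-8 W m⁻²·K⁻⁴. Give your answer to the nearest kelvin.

Irradiance scales as 1/d², so S = 1365 W m⁻² × (1/10.5)² = 12.38 W m⁻².
Top-of-atmosphere balance: σT_e⁴ = S(1−α)/4 = 2.133 W m⁻² → T_e = 78.31 K.
In the N-layer model, layer k (counted from the surface) has T_k = (N+1−k)^(1/4)·T_e.
T_1 = (2)^(1/4)·78.31 = 93.13 K.

93 K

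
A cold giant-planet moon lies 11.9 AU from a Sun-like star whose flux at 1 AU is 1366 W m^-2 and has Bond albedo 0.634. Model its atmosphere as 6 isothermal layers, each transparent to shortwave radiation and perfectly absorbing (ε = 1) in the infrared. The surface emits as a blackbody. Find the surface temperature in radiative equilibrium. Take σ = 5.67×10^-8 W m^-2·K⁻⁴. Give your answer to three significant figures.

102 K

By the inverse-square law, S = 1366/11.9² = 9.646 W m^-2.
The effective emission temperature is T_e = [S(1−α)/(4σ)]^¼ = 62.81 K.
Layer-by-layer balance gives σT_s⁴ = (N+1)σT_e⁴, so T_s = 7^¼·62.81 = 102.2 K.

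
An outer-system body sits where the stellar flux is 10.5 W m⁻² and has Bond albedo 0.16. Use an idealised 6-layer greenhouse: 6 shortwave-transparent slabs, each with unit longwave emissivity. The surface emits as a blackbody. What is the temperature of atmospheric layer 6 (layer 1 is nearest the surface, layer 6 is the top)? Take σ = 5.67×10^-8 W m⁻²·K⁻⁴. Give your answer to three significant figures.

79.0 K

The effective emission temperature is T_e = [S(1−α)/(4σ)]^¼ = 78.97 K.
The net upward flux σT_e⁴ is constant between every pair of levels, so T_k⁴ = (N+1−k)T_e⁴.
With k = 6: T_6 = (6+1−6)^¼·78.97 K = 78.97 K.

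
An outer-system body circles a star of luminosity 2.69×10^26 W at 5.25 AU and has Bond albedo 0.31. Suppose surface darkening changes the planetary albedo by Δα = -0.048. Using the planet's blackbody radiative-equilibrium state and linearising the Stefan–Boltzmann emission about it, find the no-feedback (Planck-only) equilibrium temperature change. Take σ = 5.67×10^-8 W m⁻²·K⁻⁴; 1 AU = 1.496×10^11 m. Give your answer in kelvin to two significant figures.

1.8 K

Orbital distance: d = 5.25 AU = 7.854×10^11 m.
S = L/(4πd²) = 34.70 W m⁻².
Unperturbed T_e = [34.70·(1−0.31)/(4σ)]^¼ = 101.4 K.
ΔF = −(S/4)Δα = −(34.70/4)×(-0.048) = 0.4164 W m⁻².
Linearising σT⁴ gives d(σT⁴)/dT = 4σT_e³ = 0.2362 W m⁻² per K.
Hence the no-feedback warming is ΔF/(4σT_e³) = 1.76 K.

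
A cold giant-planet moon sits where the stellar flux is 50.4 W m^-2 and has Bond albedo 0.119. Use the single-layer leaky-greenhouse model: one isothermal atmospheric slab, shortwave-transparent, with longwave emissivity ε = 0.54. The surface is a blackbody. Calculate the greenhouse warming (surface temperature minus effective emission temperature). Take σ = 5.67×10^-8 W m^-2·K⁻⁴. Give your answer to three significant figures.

9.68 kelvin

Effective emission temperature (TOA balance): σT_e⁴ = S(1−α)/4 = 11.10 W m^-2 → T_e = 118.3 K.
The surface balance (absorbed SW + ε·downward IR = σT_s⁴) with T_a⁴ = T_s⁴/2 reduces to T_s = T_e·[2/(2−ε)]^¼ = 128.0 K.
T_s − T_e = 128.0 − 118.3 = 9.683 K.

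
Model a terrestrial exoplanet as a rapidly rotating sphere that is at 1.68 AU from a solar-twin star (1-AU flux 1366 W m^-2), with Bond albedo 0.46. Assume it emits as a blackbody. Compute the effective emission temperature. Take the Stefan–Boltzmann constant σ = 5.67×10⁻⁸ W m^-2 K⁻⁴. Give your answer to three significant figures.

184 K

Flux at the orbit: S = 1366/(1.68)² = 484.0 W m^-2.
Absorbed flux (global mean): S(1−α)/4 = 484.0·0.54/4 = 65.34 W m^-2.
Balancing against σT⁴: T = (65.34/5.67×10⁻⁸)^(1/4) = 184.2 K.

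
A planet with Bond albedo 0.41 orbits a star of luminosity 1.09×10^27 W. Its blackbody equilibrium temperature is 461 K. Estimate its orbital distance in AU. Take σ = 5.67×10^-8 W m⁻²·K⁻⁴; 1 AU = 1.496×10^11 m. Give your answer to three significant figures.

Required flux: S = 4σT⁴/(1−α) = 17360 W m⁻².
S = L/(4πd²) → d = √(L/4πS) = √(1.09×10^27/(4π·17360)) = 7.068×10^10 m = 0.4725 AU.

0.472 AU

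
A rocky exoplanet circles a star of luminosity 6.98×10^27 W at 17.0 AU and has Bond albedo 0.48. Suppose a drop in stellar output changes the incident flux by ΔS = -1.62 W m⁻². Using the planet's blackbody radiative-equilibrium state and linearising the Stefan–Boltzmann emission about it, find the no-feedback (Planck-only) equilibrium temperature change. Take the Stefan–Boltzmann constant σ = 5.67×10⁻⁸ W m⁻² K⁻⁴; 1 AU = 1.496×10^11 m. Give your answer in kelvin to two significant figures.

d = 17.0 × 1.496×10^11 m = 2.543×10^12 m.
Flux at the orbit: S = L/(4πd²) = 6.98×10^27/(4π·(2.54×10^12)²) = 85.88 W m⁻².
Reference equilibrium: T_e = [S(1−α)/(4σ)]^(1/4) = 118.5 K.
Only a fraction (1−α) is absorbed and it's spread over 4πR², so ΔF = (1−α)ΔS/4 = -0.2106 W m⁻².
Linearising σT⁴ gives d(σT⁴)/dT = 4σT_e³ = 0.3770 W m⁻² per K.
So ΔT₀ = -0.2106/0.3770 = -0.559 K.

-0.56 K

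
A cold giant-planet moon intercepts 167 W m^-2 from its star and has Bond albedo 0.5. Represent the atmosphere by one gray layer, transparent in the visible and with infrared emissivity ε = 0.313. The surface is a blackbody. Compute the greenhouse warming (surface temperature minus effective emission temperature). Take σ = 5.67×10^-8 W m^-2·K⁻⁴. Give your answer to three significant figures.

At the top of the atmosphere, σT_e⁴ = S(1−α)/4 = 20.88 W m^-2, giving T_e = 138.5 K.
The surface balance (absorbed SW + ε·downward IR = σT_s⁴) with T_a⁴ = T_s⁴/2 reduces to T_s = T_e·[2/(2−ε)]^¼ = 144.5 K.
The atmosphere warms the surface by 6.021 K.

6.02 K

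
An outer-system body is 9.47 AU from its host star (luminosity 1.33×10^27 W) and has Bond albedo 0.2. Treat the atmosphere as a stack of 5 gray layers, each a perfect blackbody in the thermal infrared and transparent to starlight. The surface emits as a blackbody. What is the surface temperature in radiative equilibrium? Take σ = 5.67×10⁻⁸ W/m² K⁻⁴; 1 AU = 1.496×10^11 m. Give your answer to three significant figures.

d = 9.47 × 1.496×10^11 m = 1.417×10^12 m.
S = L/(4πd²) = 52.73 W/m².
OLR = S(1−α)/4 = 10.55 W/m²; the top layer radiates at T_e = 116.8 K.
Layer-by-layer balance gives σT_s⁴ = (N+1)σT_e⁴, so T_s = 6^¼·116.8 = 182.8 K.

183 K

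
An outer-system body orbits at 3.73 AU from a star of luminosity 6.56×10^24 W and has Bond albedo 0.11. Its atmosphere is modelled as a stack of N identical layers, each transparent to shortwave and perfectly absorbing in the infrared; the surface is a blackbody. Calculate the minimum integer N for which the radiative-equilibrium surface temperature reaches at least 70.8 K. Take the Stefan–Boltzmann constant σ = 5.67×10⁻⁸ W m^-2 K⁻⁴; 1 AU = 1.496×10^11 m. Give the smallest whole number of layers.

Orbital distance: d = 3.73 AU = 5.580×10^11 m.
Spreading L over a sphere of radius d: S = 6.56×10^24/(4π·5.58×10^11²) = 1.677 W m^-2.
OLR = S(1−α)/4 = 0.3730 W m^-2; the top layer radiates at T_e = 50.65 K.
Need (N+1)T_e⁴ ≥ T_s⁴, i.e. N+1 ≥ (70.8/50.65)⁴ = 3.819.
Rounding up, N = 3.

3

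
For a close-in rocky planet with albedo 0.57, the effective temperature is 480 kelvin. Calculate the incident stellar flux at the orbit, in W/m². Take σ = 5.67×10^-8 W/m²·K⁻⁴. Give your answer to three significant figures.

28000 W/m²

From S(1−α)/4 = σT⁴: S = 4σT⁴/(1−α).
The emitted flux is σT⁴ = 3010 W/m².
S = 4·3010/0.43 = 28000 W/m².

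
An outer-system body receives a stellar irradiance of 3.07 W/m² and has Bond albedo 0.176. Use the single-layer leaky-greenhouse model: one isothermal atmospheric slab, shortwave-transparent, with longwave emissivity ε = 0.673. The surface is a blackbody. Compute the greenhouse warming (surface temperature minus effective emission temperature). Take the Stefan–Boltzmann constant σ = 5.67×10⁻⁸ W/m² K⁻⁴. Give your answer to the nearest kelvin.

The planet radiates to space at T_e = [S(1−α)/(4σ)]^(1/4) = 57.79 K.
The surface balance (absorbed SW + ε·downward IR = σT_s⁴) with T_a⁴ = T_s⁴/2 reduces to T_s = T_e·[2/(2−ε)]^¼ = 64.03 K.
T_s − T_e = 64.03 − 57.79 = 6.241 K.

6 K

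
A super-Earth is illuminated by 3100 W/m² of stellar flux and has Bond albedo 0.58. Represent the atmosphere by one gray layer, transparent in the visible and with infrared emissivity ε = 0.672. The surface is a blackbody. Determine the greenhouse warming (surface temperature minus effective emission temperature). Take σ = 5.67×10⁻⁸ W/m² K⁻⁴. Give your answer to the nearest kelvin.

30 kelvin

The planet radiates to space at T_e = [S(1−α)/(4σ)]^(1/4) = 275.3 K.
The surface balance (absorbed SW + ε·downward IR = σT_s⁴) with T_a⁴ = T_s⁴/2 reduces to T_s = T_e·[2/(2−ε)]^¼ = 304.9 K.
Greenhouse warming: T_s − T_e = 29.67 K.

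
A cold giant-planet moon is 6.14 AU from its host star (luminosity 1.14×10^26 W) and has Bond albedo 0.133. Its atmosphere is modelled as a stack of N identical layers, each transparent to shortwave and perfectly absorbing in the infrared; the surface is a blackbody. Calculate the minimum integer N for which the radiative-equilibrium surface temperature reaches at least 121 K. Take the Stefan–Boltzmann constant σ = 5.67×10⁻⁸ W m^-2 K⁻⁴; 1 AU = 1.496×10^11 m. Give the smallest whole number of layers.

5

d = 6.14 × 1.496×10^11 m = 9.185×10^11 m.
Flux at the orbit: S = L/(4πd²) = 1.14×10^26/(4π·(9.19×10^11)²) = 10.75 W m^-2.
Top-of-atmosphere balance: σT_e⁴ = S(1−α)/4 = 2.331 W m^-2 → T_e = 80.07 K.
Need (N+1)T_e⁴ ≥ T_s⁴, i.e. N+1 ≥ (121/80.07)⁴ = 5.215.
Rounding up, N = 5.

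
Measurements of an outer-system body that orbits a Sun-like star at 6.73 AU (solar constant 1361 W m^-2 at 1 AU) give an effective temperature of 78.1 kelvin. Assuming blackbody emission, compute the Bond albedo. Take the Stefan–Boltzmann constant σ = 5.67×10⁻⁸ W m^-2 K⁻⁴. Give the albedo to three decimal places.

0.719

Flux at the orbit: S = 1361/(6.73)² = 30.05 W m^-2.
Energy balance: S(1−α)/4 = σT⁴, so 1−α = 4σT⁴/S.
4σT⁴ = 4·5.67×10⁻⁸·(78.1)⁴ = 8.438 W m^-2.
Hence α = 1 − 8.438/30.05 = 0.7192.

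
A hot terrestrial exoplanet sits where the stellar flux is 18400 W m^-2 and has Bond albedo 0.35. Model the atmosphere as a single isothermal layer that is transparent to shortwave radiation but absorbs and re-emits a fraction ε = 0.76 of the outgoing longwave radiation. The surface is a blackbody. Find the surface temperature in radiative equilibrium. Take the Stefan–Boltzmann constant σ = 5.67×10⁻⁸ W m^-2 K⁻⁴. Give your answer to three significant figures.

540 K

Effective emission temperature (TOA balance): σT_e⁴ = S(1−α)/4 = 2990 W m^-2 → T_e = 479.2 K.
The surface balance (absorbed SW + ε·downward IR = σT_s⁴) with T_a⁴ = T_s⁴/2 reduces to T_s = T_e·[2/(2−ε)]^¼ = 540.0 K.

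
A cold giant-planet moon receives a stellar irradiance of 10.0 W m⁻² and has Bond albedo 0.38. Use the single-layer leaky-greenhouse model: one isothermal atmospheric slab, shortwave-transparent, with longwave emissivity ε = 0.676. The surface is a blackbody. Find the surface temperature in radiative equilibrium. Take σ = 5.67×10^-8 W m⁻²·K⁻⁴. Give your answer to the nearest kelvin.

The planet radiates to space at T_e = [S(1−α)/(4σ)]^(1/4) = 72.31 K.
The surface balance (absorbed SW + ε·downward IR = σT_s⁴) with T_a⁴ = T_s⁴/2 reduces to T_s = T_e·[2/(2−ε)]^¼ = 80.16 K.

80 K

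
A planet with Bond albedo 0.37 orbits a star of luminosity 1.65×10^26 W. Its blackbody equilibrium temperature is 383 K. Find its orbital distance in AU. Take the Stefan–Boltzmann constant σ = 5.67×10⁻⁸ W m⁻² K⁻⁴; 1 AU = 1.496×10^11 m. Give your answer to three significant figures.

Energy balance gives S = 4σT⁴/(1−α) = 7746 W m⁻².
From L = 4πd²S, d = √(1.65×10^26/(4π·7746)) = 4.117×10^10 m = 0.2752 AU.

0.275 AU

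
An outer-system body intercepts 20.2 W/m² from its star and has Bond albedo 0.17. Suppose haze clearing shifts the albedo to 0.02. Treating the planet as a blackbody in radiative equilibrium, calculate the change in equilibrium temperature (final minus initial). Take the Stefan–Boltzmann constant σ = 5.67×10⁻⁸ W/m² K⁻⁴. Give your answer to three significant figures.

Before: T₁ = [20.20·0.83/(4σ)]^(1/4) = 92.72 K.
With α = 0.02, T₂ = 96.66 K.
Change: 96.66 − 92.72 = 3.932 K.

3.93 K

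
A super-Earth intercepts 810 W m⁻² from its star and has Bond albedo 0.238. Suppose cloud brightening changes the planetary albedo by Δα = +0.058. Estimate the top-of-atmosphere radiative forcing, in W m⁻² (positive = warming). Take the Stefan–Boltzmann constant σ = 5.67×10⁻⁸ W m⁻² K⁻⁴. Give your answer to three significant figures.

TOA radiative forcing: ΔF = −S·Δα/4 = −810.0·(+0.058)/4 = -11.75 W m⁻².

-11.7 W m⁻²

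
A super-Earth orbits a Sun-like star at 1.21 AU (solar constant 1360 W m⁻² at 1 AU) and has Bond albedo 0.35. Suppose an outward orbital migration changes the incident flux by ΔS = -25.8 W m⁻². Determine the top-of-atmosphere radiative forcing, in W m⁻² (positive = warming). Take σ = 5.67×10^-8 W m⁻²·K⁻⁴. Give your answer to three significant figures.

-4.19 W m⁻²

By the inverse-square law, S = 1360/1.21² = 928.9 W m⁻².
Only a fraction (1−α) is absorbed and it's spread over 4πR², so ΔF = (1−α)ΔS/4 = -4.192 W m⁻².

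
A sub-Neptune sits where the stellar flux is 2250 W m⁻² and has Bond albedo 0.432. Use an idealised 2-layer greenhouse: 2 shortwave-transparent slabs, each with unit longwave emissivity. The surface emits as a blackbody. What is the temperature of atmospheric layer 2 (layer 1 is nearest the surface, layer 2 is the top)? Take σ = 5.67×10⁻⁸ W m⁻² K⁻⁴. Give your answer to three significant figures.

274 kelvin

Top-of-atmosphere balance: σT_e⁴ = S(1−α)/4 = 319.5 W m⁻² → T_e = 274.0 K.
The net upward flux σT_e⁴ is constant between every pair of levels, so T_k⁴ = (N+1−k)T_e⁴.
T_2 = (1)^(1/4)·274.0 = 274.0 K.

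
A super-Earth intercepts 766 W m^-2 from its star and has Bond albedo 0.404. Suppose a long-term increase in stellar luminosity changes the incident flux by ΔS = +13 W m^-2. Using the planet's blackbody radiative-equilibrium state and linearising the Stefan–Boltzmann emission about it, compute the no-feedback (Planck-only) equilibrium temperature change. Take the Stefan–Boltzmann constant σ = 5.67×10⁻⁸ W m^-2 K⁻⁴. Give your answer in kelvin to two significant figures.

0.90 K

Unperturbed T_e = [766.0·(1−0.404)/(4σ)]^¼ = 211.8 K.
TOA radiative forcing: ΔF = (1−α)ΔS/4 = 0.596·(+13)/4 = 1.937 W m^-2.
Linearising σT⁴ gives d(σT⁴)/dT = 4σT_e³ = 2.155 W m^-2 per K.
ΔT₀ = ΔF/λ_P = 1.937/2.155 = 0.899 K.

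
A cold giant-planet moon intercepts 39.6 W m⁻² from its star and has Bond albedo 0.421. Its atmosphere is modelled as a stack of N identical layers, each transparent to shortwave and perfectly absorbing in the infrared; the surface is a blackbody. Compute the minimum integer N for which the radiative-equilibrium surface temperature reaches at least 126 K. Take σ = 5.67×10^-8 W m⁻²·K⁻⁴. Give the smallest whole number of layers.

2

Top-of-atmosphere balance: σT_e⁴ = S(1−α)/4 = 5.732 W m⁻² → T_e = 100.3 K.
T_s = (N+1)^(1/4)·T_e ≥ 126 K requires N+1 ≥ (T_s/T_e)⁴ = (126/100.3)⁴ = 2.493.
Rounding up, N = 2.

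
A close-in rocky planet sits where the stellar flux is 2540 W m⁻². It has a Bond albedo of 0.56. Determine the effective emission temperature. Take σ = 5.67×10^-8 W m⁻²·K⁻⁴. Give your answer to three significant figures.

Absorbed flux (global mean): S(1−α)/4 = 2540·0.44/4 = 279.4 W m⁻².
Set σT⁴ = 279.4 → T = (279.4/σ)^(1/4) = 264.9 K.

265 K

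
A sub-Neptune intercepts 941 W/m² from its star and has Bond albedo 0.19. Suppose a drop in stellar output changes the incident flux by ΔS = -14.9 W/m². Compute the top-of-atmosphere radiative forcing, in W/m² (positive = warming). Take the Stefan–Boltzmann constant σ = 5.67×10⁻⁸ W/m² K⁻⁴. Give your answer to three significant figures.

TOA radiative forcing: ΔF = (1−α)ΔS/4 = 0.81·(-14.9)/4 = -3.017 W/m².

-3.02 W/m²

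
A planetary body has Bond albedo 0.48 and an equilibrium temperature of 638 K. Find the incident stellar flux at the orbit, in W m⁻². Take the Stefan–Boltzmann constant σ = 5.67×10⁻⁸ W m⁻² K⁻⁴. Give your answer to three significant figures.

Invert the energy balance for S: S = 4σT⁴/(1−α).
The emitted flux is σT⁴ = 9394 W m⁻².
S = 4·9394/0.52 = 72260 W m⁻².

72300 W m⁻²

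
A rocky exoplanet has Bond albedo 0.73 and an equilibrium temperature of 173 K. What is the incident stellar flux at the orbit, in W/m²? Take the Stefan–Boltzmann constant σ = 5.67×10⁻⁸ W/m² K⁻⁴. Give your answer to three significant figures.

752 W/m²

From S(1−α)/4 = σT⁴: S = 4σT⁴/(1−α).
The emitted flux is σT⁴ = 50.79 W/m².
S = 4·50.79/0.27 = 752.4 W/m².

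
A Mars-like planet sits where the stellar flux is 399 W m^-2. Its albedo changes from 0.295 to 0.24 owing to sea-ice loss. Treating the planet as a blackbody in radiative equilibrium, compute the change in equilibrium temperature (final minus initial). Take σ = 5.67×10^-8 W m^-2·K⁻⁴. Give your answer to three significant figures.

3.56 K

With α = 0.295, T₁ = 187.7 K.
Final:   T₂ = [S(1−0.24)/(4σ)]^(1/4) = 191.2 K.
ΔT = T₂ − T₁ = 3.558 K.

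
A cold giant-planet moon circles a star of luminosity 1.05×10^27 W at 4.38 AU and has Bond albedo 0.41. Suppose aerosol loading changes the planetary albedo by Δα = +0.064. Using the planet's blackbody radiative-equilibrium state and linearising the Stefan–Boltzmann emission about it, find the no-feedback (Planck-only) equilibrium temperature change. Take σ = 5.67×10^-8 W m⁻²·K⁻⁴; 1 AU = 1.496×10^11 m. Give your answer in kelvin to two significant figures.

-4.1 K

d = 4.38 × 1.496×10^11 m = 6.552×10^11 m.
Spreading L over a sphere of radius d: S = 1.05×10^27/(4π·6.55×10^11²) = 194.6 W m⁻².
Reference equilibrium: T_e = [S(1−α)/(4σ)]^(1/4) = 150.0 K.
ΔF = −(S/4)Δα = −(194.6/4)×(+0.064) = -3.114 W m⁻².
Linearising σT⁴ gives d(σT⁴)/dT = 4σT_e³ = 0.7655 W m⁻² per K.
So ΔT₀ = -3.114/0.7655 = -4.07 K.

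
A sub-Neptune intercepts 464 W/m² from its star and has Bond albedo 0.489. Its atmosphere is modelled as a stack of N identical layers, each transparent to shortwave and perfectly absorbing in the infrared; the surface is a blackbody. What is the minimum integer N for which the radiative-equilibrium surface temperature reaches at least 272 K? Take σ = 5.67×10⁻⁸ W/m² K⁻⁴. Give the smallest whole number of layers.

5

OLR = S(1−α)/4 = 59.28 W/m²; the top layer radiates at T_e = 179.8 K.
Since T_s⁴ = (N+1)T_e⁴, we need N ≥ (T_s/T_e)⁴ − 1 = 4.236.
Rounding up, N = 5.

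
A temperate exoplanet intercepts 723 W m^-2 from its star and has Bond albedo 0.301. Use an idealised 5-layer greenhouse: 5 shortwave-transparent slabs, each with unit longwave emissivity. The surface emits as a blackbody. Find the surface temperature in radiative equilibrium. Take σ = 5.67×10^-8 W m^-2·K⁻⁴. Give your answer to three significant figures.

340 K

OLR = S(1−α)/4 = 126.3 W m^-2; the top layer radiates at T_e = 217.3 K.
For an N-layer opaque stack, T_s⁴ = (N+1)T_e⁴, hence T_s = (6)^(1/4)×217.3 K = 340.0 K.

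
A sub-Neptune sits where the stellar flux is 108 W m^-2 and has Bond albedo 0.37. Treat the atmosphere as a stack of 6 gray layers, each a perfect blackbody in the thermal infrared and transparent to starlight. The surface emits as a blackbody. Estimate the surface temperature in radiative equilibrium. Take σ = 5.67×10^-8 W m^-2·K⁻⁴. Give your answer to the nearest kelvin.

214 K

Top-of-atmosphere balance: σT_e⁴ = S(1−α)/4 = 17.01 W m^-2 → T_e = 131.6 K.
With N = 6 opaque layers, T_s = (N+1)^(1/4)·T_e = 7^(1/4)·131.6 = 214.1 K.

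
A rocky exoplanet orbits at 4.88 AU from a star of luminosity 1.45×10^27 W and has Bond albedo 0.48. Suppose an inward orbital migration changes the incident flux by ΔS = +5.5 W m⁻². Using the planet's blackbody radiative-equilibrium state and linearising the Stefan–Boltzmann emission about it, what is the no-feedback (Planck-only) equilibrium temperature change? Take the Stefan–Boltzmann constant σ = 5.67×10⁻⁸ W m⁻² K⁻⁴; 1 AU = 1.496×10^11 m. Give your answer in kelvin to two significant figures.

0.95 kelvin

d = 4.88 × 1.496×10^11 m = 7.300×10^11 m.
Flux at the orbit: S = L/(4πd²) = 1.45×10^27/(4π·(7.30×10^11)²) = 216.5 W m⁻².
Reference equilibrium: T_e = [S(1−α)/(4σ)]^(1/4) = 149.3 K.
TOA radiative forcing: ΔF = (1−α)ΔS/4 = 0.52·(+5.5)/4 = 0.7150 W m⁻².
Linearising σT⁴ gives d(σT⁴)/dT = 4σT_e³ = 0.7542 W m⁻² per K.
So ΔT₀ = 0.7150/0.7542 = 0.948 K.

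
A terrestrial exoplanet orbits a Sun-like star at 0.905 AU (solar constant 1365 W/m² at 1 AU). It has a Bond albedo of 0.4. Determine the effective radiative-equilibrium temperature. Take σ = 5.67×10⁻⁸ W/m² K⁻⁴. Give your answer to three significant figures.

Irradiance scales as 1/d², so S = 1365 W/m² × (1/0.905)² = 1667 W/m².
The planet absorbs (1−α)S over its disc πR² and re-emits over 4πR², so the mean absorbed flux is (1−0.4)·1667/4 = 250.0 W/m².
Set σT⁴ = 250.0 → T = (250.0/σ)^(1/4) = 257.7 K.

258 kelvin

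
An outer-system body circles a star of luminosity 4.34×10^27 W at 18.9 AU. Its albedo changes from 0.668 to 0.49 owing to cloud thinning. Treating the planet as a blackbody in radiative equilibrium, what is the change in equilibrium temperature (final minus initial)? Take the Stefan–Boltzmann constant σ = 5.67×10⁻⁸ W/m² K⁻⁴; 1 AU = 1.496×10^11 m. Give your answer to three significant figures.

d = 18.9 × 1.496×10^11 m = 2.827×10^12 m.
Spreading L over a sphere of radius d: S = 4.34×10^27/(4π·2.83×10^12²) = 43.20 W/m².
With α = 0.668, T₁ = 89.18 K.
With α = 0.49, T₂ = 99.28 K.
ΔT = T₂ − T₁ = 10.10 K.

10.1 K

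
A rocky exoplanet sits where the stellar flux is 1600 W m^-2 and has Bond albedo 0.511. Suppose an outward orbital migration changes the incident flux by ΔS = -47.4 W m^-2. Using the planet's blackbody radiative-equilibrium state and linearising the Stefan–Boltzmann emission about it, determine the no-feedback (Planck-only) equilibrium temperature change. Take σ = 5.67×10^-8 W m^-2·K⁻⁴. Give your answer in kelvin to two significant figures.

-1.8 K

Unperturbed T_e = [1600·(1−0.511)/(4σ)]^¼ = 242.4 K.
ΔF = Δ[S(1−α)]/4 = (1−0.511)·-47.4/4 = -5.795 W m^-2.
Planck response: λ_P = 4σT_e³ = 4·5.67×10⁻⁸·(242.4)³ = 3.228 W m^-2/K.
Hence the no-feedback warming is ΔF/(4σT_e³) = -1.79 K.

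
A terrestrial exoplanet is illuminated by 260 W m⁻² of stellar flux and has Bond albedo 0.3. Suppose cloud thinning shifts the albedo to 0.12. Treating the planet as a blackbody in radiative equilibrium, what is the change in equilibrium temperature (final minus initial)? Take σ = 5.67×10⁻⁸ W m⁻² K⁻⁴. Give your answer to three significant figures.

9.91 K

Before: T₁ = [260.0·0.7/(4σ)]^(1/4) = 168.3 K.
After:  T₂ = [260.0·0.88/(4σ)]^(1/4) = 178.2 K.
Change: 178.2 − 168.3 = 9.910 K.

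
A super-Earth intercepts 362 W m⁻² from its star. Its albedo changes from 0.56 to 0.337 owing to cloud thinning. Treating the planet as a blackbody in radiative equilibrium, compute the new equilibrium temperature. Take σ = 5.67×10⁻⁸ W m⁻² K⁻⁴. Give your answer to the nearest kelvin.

T₂ = [S(1−α₂)/(4σ)]^(1/4) = [362.0·0.663/(4σ)]^(1/4) = 180.4 K.

180 K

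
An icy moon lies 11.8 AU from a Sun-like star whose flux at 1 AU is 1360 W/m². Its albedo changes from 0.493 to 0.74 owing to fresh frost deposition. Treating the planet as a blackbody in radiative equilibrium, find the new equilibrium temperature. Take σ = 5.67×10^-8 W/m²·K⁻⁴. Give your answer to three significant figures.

Flux at the orbit: S = 1360/(11.8)² = 9.767 W/m².
New equilibrium: T₂ = [(1−0.74)·9.767/(4σ)]^(1/4) = 57.85 K.

57.8 K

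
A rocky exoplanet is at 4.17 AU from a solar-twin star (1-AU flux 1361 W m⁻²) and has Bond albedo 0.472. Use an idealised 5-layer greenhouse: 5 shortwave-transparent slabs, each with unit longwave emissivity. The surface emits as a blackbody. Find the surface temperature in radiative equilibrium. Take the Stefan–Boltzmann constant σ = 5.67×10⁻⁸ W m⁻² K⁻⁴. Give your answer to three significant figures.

By the inverse-square law, S = 1361/4.17² = 78.27 W m⁻².
The effective emission temperature is T_e = [S(1−α)/(4σ)]^¼ = 116.2 K.
Layer-by-layer balance gives σT_s⁴ = (N+1)σT_e⁴, so T_s = 6^¼·116.2 = 181.8 K.

182 K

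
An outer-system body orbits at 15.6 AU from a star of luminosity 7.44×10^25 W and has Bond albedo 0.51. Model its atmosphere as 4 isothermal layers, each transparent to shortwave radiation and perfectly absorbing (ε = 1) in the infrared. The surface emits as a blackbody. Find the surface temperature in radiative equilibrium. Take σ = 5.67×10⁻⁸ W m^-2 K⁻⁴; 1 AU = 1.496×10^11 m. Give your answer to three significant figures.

d = 15.6 × 1.496×10^11 m = 2.334×10^12 m.
S = L/(4πd²) = 1.087 W m^-2.
The effective emission temperature is T_e = [S(1−α)/(4σ)]^¼ = 39.15 K.
Layer-by-layer balance gives σT_s⁴ = (N+1)σT_e⁴, so T_s = 5^¼·39.15 = 58.54 K.

58.5 kelvin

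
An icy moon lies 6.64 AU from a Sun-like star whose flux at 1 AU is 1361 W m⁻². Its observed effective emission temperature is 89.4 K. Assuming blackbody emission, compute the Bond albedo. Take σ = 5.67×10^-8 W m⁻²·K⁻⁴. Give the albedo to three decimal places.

By the inverse-square law, S = 1361/6.64² = 30.87 W m⁻².
From σT⁴ = S(1−α)/4 we invert for α: 1−α = 4σT⁴/S.
4σT⁴ = 4·5.67×10⁻⁸·(89.4)⁴ = 14.49 W m⁻².
1−α = 14.49/30.87 = 0.4693, so α = 0.5307.

0.531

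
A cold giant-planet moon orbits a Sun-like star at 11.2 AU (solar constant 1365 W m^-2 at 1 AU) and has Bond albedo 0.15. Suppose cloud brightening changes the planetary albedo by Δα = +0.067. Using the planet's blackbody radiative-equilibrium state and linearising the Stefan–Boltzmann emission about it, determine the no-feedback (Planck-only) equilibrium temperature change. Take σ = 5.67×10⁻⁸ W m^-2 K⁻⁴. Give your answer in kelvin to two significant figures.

Irradiance scales as 1/d², so S = 1365 W m^-2 × (1/11.2)² = 10.88 W m^-2.
The baseline emission temperature is T_e = 79.91 K.
The change in absorbed flux is Δ[S(1−α)/4] = −SΔα/4 = -0.1823 W m^-2.
Linearising σT⁴ gives d(σT⁴)/dT = 4σT_e³ = 0.1157 W m^-2 per K.
So ΔT₀ = -0.1823/0.1157 = -1.57 K.

-1.6 kelvin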